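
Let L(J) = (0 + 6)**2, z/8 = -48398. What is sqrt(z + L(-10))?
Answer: 2*I*sqrt(96787) ≈ 622.21*I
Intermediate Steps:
z = -387184 (z = 8*(-48398) = -387184)
L(J) = 36 (L(J) = 6**2 = 36)
sqrt(z + L(-10)) = sqrt(-387184 + 36) = sqrt(-387148) = 2*I*sqrt(96787)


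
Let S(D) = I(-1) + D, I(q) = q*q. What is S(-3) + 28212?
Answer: 28210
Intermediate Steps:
I(q) = q²
S(D) = 1 + D (S(D) = (-1)² + D = 1 + D)
S(-3) + 28212 = (1 - 3) + 28212 = -2 + 28212 = 28210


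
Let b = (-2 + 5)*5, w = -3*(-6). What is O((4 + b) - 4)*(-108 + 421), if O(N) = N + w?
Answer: 10329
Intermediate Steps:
w = 18
b = 15 (b = 3*5 = 15)
O(N) = 18 + N (O(N) = N + 18 = 18 + N)
O((4 + b) - 4)*(-108 + 421) = (18 + ((4 + 15) - 4))*(-108 + 421) = (18 + (19 - 4))*313 = (18 + 15)*313 = 33*313 = 10329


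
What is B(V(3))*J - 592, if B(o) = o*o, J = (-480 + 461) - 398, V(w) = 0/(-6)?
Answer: -592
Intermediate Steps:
V(w) = 0 (V(w) = 0*(-⅙) = 0)
J = -417 (J = -19 - 398 = -417)
B(o) = o²
B(V(3))*J - 592 = 0²*(-417) - 592 = 0*(-417) - 592 = 0 - 592 = -592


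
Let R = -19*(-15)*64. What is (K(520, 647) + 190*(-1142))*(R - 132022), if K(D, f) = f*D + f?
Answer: -13666014674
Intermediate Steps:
R = 18240 (R = 285*64 = 18240)
K(D, f) = f + D*f (K(D, f) = D*f + f = f + D*f)
(K(520, 647) + 190*(-1142))*(R - 132022) = (647*(1 + 520) + 190*(-1142))*(18240 - 132022) = (647*521 - 216980)*(-113782) = (337087 - 216980)*(-113782) = 120107*(-113782) = -13666014674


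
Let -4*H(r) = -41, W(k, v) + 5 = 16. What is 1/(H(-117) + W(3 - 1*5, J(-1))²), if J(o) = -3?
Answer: 4/525 ≈ 0.0076190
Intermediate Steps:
W(k, v) = 11 (W(k, v) = -5 + 16 = 11)
H(r) = 41/4 (H(r) = -¼*(-41) = 41/4)
1/(H(-117) + W(3 - 1*5, J(-1))²) = 1/(41/4 + 11²) = 1/(41/4 + 121) = 1/(525/4) = 4/525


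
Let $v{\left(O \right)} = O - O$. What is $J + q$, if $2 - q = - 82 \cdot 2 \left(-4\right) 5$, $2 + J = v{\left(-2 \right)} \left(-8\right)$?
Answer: $-3280$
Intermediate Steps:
$v{\left(O \right)} = 0$
$J = -2$ ($J = -2 + 0 \left(-8\right) = -2 + 0 = -2$)
$q = -3278$ ($q = 2 - - 82 \cdot 2 \left(-4\right) 5 = 2 - - 82 \left(\left(-8\right) 5\right) = 2 - \left(-82\right) \left(-40\right) = 2 - 3280 = -3278$)
$J + q = -2 - 3278 = -3280$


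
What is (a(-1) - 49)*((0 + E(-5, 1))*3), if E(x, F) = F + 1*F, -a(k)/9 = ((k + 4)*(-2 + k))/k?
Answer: -780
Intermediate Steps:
a(k) = -9*(-2 + k)*(4 + k)/k (a(k) = -9*(k + 4)*(-2 + k)/k = -9*(4 + k)*(-2 + k)/k = -9*(-2 + k)*(4 + k)/k)
E(x, F) = 2*F (E(x, F) = F + F = 2*F)
(a(-1) - 49)*((0 + E(-5, 1))*3) = ((-18 - 9*(-1) + 72/(-1)) - 49)*((0 + 2*1)*3) = ((-18 + 9 + 72*(-1)) - 49)*((0 + 2)*3) = ((-18 + 9 - 72) - 49)*(2*3) = (-81 - 49)*6 = -130*6 = -780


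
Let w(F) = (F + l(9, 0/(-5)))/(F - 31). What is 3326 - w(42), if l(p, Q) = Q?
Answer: 36544/11 ≈ 3322.2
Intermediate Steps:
w(F) = F/(-31 + F) (w(F) = (F + 0/(-5))/(F - 31) = (F + 0*(-⅕))/(-31 + F) = (F + 0)/(-31 + F) = F/(-31 + F))
3326 - w(42) = 3326 - 42/(-31 + 42) = 3326 - 42/11 = 36544/11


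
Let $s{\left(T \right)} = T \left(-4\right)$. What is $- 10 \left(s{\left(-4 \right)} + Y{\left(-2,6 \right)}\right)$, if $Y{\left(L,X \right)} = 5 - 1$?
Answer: $-200$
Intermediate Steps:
$Y{\left(L,X \right)} = 4$
$s{\left(T \right)} = - 4 T$
$- 10 \left(s{\left(-4 \right)} + Y{\left(-2,6 \right)}\right) = - 10 \left(\left(-4\right) \left(-4\right) + 4\right) = - 10 \left(16 + 4\right) = \left(-10\right) 20 = -200$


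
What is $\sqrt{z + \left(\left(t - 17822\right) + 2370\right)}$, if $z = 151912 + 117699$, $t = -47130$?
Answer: $\sqrt{207029} \approx 455.0$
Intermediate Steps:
$z = 269611$
$\sqrt{z + \left(\left(t - 17822\right) + 2370\right)} = \sqrt{269611 + \left(\left(-47130 - 17822\right) + 2370\right)} = \sqrt{269611 + \left(-64952 + 2370\right)} = \sqrt{269611 - 62582} = \sqrt{207029}$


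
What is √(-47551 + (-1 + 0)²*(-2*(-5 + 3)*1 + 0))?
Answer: 9*I*√587 ≈ 218.05*I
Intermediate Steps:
√(-47551 + (-1 + 0)²*(-2*(-5 + 3)*1 + 0)) = √(-47551 + (-1)²*(-2*(-2)*1 + 0)) = √(-47551 + 1*(4*1 + 0)) = √(-47551 + 1*(4 + 0)) = √(-47551 + 1*4) = √(-47551 + 4) = √(-47547) = 9*I*√587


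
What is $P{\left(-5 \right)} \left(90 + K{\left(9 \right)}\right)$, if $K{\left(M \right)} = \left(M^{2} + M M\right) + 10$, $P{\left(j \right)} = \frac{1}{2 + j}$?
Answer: $- \frac{262}{3} \approx -87.333$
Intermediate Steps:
$K{\left(M \right)} = 10 + 2 M^{2}$ ($K{\left(M \right)} = \left(M^{2} + M^{2}\right) + 10 = 2 M^{2} + 10 = 10 + 2 M^{2}$)
$P{\left(-5 \right)} \left(90 + K{\left(9 \right)}\right) = \frac{90 + \left(10 + 2 \cdot 9^{2}\right)}{2 - 5} = \frac{90 + \left(10 + 2 \cdot 81\right)}{-3} = - \frac{90 + \left(10 + 162\right)}{3} = - \frac{90 + 172}{3} = \left(- \frac{1}{3}\right) 262 = - \frac{262}{3}$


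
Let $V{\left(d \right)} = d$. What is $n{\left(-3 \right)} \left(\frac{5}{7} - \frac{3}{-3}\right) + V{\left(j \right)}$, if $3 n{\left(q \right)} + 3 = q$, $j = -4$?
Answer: $- \frac{52}{7} \approx -7.4286$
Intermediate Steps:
$n{\left(q \right)} = -1 + \frac{q}{3}$
$n{\left(-3 \right)} \left(\frac{5}{7} - \frac{3}{-3}\right) + V{\left(j \right)} = \left(-1 + \frac{1}{3} \left(-3\right)\right) \left(\frac{5}{7} - \frac{3}{-3}\right) - 4 = \left(-1 - 1\right) \left(5 \cdot \frac{1}{7} - -1\right) - 4 = - 2 \left(\frac{5}{7} + 1\right) - 4 = \left(-2\right) \frac{12}{7} - 4 = - \frac{24}{7} - 4 = - \frac{52}{7}$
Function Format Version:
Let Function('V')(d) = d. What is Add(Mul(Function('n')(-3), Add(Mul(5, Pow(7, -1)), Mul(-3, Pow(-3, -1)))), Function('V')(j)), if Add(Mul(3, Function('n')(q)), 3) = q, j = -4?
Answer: Rational(-52, 7) ≈ -7.4286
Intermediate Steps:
Function('n')(q) = Add(-1, Mul(Rational(1, 3), q))
Add(Mul(Function('n')(-3), Add(Mul(5, Pow(7, -1)), Mul(-3, Pow(-3, -1)))), Function('V')(j)) = Add(Mul(Add(-1, Mul(Rational(1, 3), -3)), Add(Mul(5, Pow(7, -1)), Mul(-3, Pow(-3, -1)))), -4) = Add(Mul(Add(-1, -1), Add(Mul(5, Rational(1, 7)), Mul(-3, Rational(-1, 3)))), -4) = Add(Mul(-2, Add(Rational(5, 7), 1)), -4) = Add(Mul(-2, Rational(12, 7)), -4) = Add(Rational(-24, 7), -4) = Rational(-52, 7)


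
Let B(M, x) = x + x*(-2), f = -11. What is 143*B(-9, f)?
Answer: 1573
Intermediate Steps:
B(M, x) = -x (B(M, x) = x - 2*x = -x)
143*B(-9, f) = 143*(-1*(-11)) = 143*11 = 1573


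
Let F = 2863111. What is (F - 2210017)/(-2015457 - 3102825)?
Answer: -2791/21873 ≈ -0.12760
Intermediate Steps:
(F - 2210017)/(-2015457 - 3102825) = (2863111 - 2210017)/(-2015457 - 3102825) = 653094/(-5118282) = 653094*(-1/5118282) = -2791/21873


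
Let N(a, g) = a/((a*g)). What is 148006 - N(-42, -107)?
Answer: 15836643/107 ≈ 1.4801e+5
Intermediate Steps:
N(a, g) = 1/g (N(a, g) = a*(1/(a*g)) = 1/g)
148006 - N(-42, -107) = 148006 - 1/(-107) = 148006 - 1*(-1/107) = 148006 + 1/107 = 15836643/107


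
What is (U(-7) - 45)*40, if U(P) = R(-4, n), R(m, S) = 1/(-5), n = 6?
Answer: -1808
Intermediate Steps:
R(m, S) = -1/5
U(P) = -1/5
(U(-7) - 45)*40 = (-1/5 - 45)*40 = -226/5*40 = -1808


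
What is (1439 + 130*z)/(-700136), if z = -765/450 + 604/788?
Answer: -32447/17240849 ≈ -0.0018820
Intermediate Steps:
z = -1839/1970 (z = -765*1/450 + 604*(1/788) = -17/10 + 151/197 = -1839/1970 ≈ -0.93350)
(1439 + 130*z)/(-700136) = (1439 + 130*(-1839/1970))/(-700136) = (1439 - 23907/197)*(-1/700136) = (259576/197)*(-1/700136) = -32447/17240849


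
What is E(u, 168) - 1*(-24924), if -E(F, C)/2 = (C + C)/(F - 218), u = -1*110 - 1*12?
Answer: 2118708/85 ≈ 24926.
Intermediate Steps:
u = -122 (u = -110 - 12 = -122)
E(F, C) = -4*C/(-218 + F) (E(F, C) = -2*(C + C)/(F - 218) = -2*2*C/(-218 + F) = -4*C/(-218 + F))
E(u, 168) - 1*(-24924) = -4*168/(-218 - 122) - 1*(-24924) = -4*168/(-340) + 24924 = -4*168*(-1/340) + 24924 = 168/85 + 24924 = 2118708/85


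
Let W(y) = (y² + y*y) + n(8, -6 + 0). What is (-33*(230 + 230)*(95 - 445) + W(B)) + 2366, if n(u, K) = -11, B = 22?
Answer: 5316323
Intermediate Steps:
W(y) = -11 + 2*y² (W(y) = (y² + y*y) - 11 = (y² + y²) - 11 = 2*y² - 11 = -11 + 2*y²)
(-33*(230 + 230)*(95 - 445) + W(B)) + 2366 = (-33*(230 + 230)*(95 - 445) + (-11 + 2*22²)) + 2366 = (-15180*(-350) + (-11 + 2*484)) + 2366 = (-33*(-161000) + (-11 + 968)) + 2366 = (5313000 + 957) + 2366 = 5313957 + 2366 = 5316323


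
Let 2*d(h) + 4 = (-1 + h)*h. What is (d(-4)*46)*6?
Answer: 2208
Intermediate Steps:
d(h) = -2 + h*(-1 + h)/2 (d(h) = -2 + ((-1 + h)*h)/2 = -2 + (h*(-1 + h))/2 = -2 + h*(-1 + h)/2)
(d(-4)*46)*6 = ((-2 + (½)*(-4)² - ½*(-4))*46)*6 = ((-2 + (½)*16 + 2)*46)*6 = ((-2 + 8 + 2)*46)*6 = (8*46)*6 = 368*6 = 2208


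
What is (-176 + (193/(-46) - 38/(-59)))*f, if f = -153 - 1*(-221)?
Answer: -16568302/1357 ≈ -12210.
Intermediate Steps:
f = 68 (f = -153 + 221 = 68)
(-176 + (193/(-46) - 38/(-59)))*f = (-176 + (193/(-46) - 38/(-59)))*68 = (-176 + (193*(-1/46) - 38*(-1/59)))*68 = (-176 + (-193/46 + 38/59))*68 = (-176 - 9639/2714)*68 = -487303/2714*68 = -16568302/1357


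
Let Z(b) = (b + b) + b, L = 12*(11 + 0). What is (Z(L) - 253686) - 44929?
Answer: -298219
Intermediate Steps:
L = 132 (L = 12*11 = 132)
Z(b) = 3*b (Z(b) = 2*b + b = 3*b)
(Z(L) - 253686) - 44929 = (3*132 - 253686) - 44929 = (396 - 253686) - 44929 = -253290 - 44929 = -298219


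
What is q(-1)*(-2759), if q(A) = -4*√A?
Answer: 11036*I ≈ 11036.0*I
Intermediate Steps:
q(-1)*(-2759) = -4*I*(-2759) = 11036*I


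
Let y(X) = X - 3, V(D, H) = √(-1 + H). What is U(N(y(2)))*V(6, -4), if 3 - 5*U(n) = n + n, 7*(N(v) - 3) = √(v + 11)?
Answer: I*√5*(-21 - 2*√10)/35 ≈ -1.7457*I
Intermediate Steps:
y(X) = -3 + X
N(v) = 3 + √(11 + v)/7 (N(v) = 3 + √(v + 11)/7 = 3 + √(11 + v)/7)
U(n) = ⅗ - 2*n/5 (U(n) = ⅗ - (n + n)/5 = ⅗ - 2*n/5)
U(N(y(2)))*V(6, -4) = (⅗ - 2*(3 + √(11 + (-3 + 2))/7)/5)*√(-1 - 4) = (⅗ - 2*(3 + √(11 - 1)/7)/5)*√(-5) = (⅗ - 2*(3 + √10/7)/5)*(I*√5) = (⅗ + (-6/5 - 2*√10/35))*(I*√5) = (-⅗ - 2*√10/35)*(I*√5) = I*√5*(-⅗ - 2*√10/35)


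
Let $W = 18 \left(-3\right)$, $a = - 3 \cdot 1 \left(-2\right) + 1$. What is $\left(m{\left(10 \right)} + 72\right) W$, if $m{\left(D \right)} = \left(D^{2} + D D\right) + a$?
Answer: $-15066$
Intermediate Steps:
$a = 7$ ($a = \left(-3\right) \left(-2\right) + 1 = 6 + 1 = 7$)
$m{\left(D \right)} = 7 + 2 D^{2}$ ($m{\left(D \right)} = \left(D^{2} + D D\right) + 7 = \left(D^{2} + D^{2}\right) + 7 = 2 D^{2} + 7 = 7 + 2 D^{2}$)
$W = -54$
$\left(m{\left(10 \right)} + 72\right) W = \left(\left(7 + 2 \cdot 10^{2}\right) + 72\right) \left(-54\right) = \left(\left(7 + 2 \cdot 100\right) + 72\right) \left(-54\right) = \left(\left(7 + 200\right) + 72\right) \left(-54\right) = \left(207 + 72\right) \left(-54\right) = 279 \left(-54\right) = -15066$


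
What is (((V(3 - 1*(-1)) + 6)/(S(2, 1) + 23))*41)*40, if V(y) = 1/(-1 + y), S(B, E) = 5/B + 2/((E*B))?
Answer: 62320/159 ≈ 391.95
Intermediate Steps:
S(B, E) = 5/B + 2/(B*E) (S(B, E) = 5/B + 2/((B*E)) = 5/B + 2*(1/(B*E)) = 5/B + 2/(B*E))
(((V(3 - 1*(-1)) + 6)/(S(2, 1) + 23))*41)*40 = (((1/(-1 + (3 - 1*(-1))) + 6)/((2 + 5*1)/(2*1) + 23))*41)*40 = (((1/(-1 + (3 + 1)) + 6)/((½)*1*(2 + 5) + 23))*41)*40 = (((1/(-1 + 4) + 6)/((½)*1*7 + 23))*41)*40 = (((1/3 + 6)/(7/2 + 23))*41)*40 = (((⅓ + 6)/(53/2))*41)*40 = (((19/3)*(2/53))*41)*40 = ((38/159)*41)*40 = (1558/159)*40 = 62320/159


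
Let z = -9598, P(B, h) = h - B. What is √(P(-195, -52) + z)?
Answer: I*√9455 ≈ 97.237*I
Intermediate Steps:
√(P(-195, -52) + z) = √((-52 - 1*(-195)) - 9598) = √((-52 + 195) - 9598) = √(143 - 9598) = √(-9455) = I*√9455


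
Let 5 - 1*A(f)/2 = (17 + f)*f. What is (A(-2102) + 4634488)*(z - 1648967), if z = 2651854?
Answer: -4142767740854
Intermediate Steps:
A(f) = 10 - 2*f*(17 + f) (A(f) = 10 - 2*(17 + f)*f = 10 - 2*f*(17 + f))
(A(-2102) + 4634488)*(z - 1648967) = ((10 - 34*(-2102) - 2*(-2102)**2) + 4634488)*(2651854 - 1648967) = ((10 + 71468 - 2*4418404) + 4634488)*1002887 = ((10 + 71468 - 8836808) + 4634488)*1002887 = (-8765330 + 4634488)*1002887 = -4130842*1002887 = -4142767740854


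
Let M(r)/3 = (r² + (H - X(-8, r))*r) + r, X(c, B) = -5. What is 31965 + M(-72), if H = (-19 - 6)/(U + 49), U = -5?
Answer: 509781/11 ≈ 46344.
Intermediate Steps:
H = -25/44 (H = (-19 - 6)/(-5 + 49) = -25/44 ≈ -0.56818)
M(r) = 3*r² + 717*r/44 (M(r) = 3*((r² + (-25/44 - 1*(-5))*r) + r) = 3*((r² + (-25/44 + 5)*r) + r) = 3*((r² + 195*r/44) + r) = 3*(r² + 239*r/44) = 3*r² + 717*r/44)
31965 + M(-72) = 31965 + (3/44)*(-72)*(239 + 44*(-72)) = 31965 + (3/44)*(-72)*(239 - 3168) = 31965 + (3/44)*(-72)*(-2929) = 31965 + 158166/11 = 509781/11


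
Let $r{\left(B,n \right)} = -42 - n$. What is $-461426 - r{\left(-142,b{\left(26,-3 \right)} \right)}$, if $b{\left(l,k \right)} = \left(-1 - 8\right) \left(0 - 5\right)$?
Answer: $-461339$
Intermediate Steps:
$b{\left(l,k \right)} = 45$ ($b{\left(l,k \right)} = \left(-9\right) \left(-5\right) = 45$)
$-461426 - r{\left(-142,b{\left(26,-3 \right)} \right)} = -461426 - \left(-42 - 45\right) = -461426 - -87 = -461426 + 87 = -461339$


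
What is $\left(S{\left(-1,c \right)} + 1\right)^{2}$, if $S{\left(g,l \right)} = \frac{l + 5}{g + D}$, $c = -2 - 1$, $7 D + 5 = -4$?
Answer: $\frac{1}{64} \approx 0.015625$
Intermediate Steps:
$D = - \frac{9}{7}$ ($D = - \frac{5}{7} + \frac{1}{7} \left(-4\right) = - \frac{5}{7} - \frac{4}{7} = - \frac{9}{7} \approx -1.2857$)
$c = -3$ ($c = -2 - 1 = -3$)
$S{\left(g,l \right)} = \frac{5 + l}{- \frac{9}{7} + g}$ ($S{\left(g,l \right)} = \frac{l + 5}{g - \frac{9}{7}} = \frac{5 + l}{- \frac{9}{7} + g}$)
$\left(S{\left(-1,c \right)} + 1\right)^{2} = \left(\frac{7 \left(5 - 3\right)}{-9 + 7 \left(-1\right)} + 1\right)^{2} = \left(7 \frac{1}{-9 - 7} \cdot 2 + 1\right)^{2} = \left(7 \frac{1}{-16} \cdot 2 + 1\right)^{2} = \left(7 \left(- \frac{1}{16}\right) 2 + 1\right)^{2} = \left(- \frac{7}{8} + 1\right)^{2} = \left(\frac{1}{8}\right)^{2} = \frac{1}{64}$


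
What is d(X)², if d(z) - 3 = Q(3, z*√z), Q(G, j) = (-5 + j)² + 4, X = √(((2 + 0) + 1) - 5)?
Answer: (7 + (5 - 2^(¾)*I^(3/2))²)² ≈ 1709.8 - 1292.2*I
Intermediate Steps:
X = I*√2 (X = √((2 + 1) - 5) = √(3 - 5) = √(-2) = I*√2 ≈ 1.4142*I)
Q(G, j) = 4 + (-5 + j)²
d(z) = 7 + (-5 + z^(3/2))² (d(z) = 3 + (4 + (-5 + z*√z)²) = 3 + (4 + (-5 + z^(3/2))²) = 7 + (-5 + z^(3/2))²)
d(X)² = (7 + (-5 + (I*√2)^(3/2))²)² = (7 + (-5 + 2^(¾)*I^(3/2))²)²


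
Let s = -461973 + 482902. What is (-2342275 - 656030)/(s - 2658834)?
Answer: 599661/527581 ≈ 1.1366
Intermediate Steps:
s = 20929
(-2342275 - 656030)/(s - 2658834) = (-2342275 - 656030)/(20929 - 2658834) = -2998305/(-2637905) = -2998305*(-1/2637905) = 599661/527581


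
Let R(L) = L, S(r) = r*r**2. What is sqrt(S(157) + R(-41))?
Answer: 2*sqrt(967463) ≈ 1967.2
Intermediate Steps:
S(r) = r**3
sqrt(S(157) + R(-41)) = sqrt(157**3 - 41) = sqrt(3869893 - 41) = sqrt(3869852) = 2*sqrt(967463)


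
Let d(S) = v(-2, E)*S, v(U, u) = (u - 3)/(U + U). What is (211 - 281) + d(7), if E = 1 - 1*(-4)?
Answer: -147/2 ≈ -73.500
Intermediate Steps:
E = 5 (E = 1 + 4 = 5)
v(U, u) = (-3 + u)/(2*U) (v(U, u) = (-3 + u)/((2*U)) = (-3 + u)*(1/(2*U)) = (-3 + u)/(2*U))
d(S) = -S/2 (d(S) = ((1/2)*(-3 + 5)/(-2))*S = ((1/2)*(-1/2)*2)*S = -S/2)
(211 - 281) + d(7) = (211 - 281) - 1/2*7 = -70 - 7/2 = -147/2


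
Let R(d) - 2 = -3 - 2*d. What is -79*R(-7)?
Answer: -1027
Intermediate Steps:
R(d) = -1 - 2*d (R(d) = 2 + (-3 - 2*d) = -1 - 2*d)
-79*R(-7) = -79*(-1 - 2*(-7)) = -79*(-1 + 14) = -79*13 = -1027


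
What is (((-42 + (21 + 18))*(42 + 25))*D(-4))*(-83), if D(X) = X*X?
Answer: 266928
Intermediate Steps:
D(X) = X²
(((-42 + (21 + 18))*(42 + 25))*D(-4))*(-83) = (((-42 + (21 + 18))*(42 + 25))*(-4)²)*(-83) = (((-42 + 39)*67)*16)*(-83) = (-3*67*16)*(-83) = -201*16*(-83) = -3216*(-83) = 266928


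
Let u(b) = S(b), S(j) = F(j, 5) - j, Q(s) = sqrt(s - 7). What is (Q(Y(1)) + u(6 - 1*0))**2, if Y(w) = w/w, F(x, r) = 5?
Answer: (1 - I*sqrt(6))**2 ≈ -5.0 - 4.899*I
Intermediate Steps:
Y(w) = 1
Q(s) = sqrt(-7 + s)
S(j) = 5 - j
u(b) = 5 - b
(Q(Y(1)) + u(6 - 1*0))**2 = (sqrt(-7 + 1) + (5 - (6 - 1*0)))**2 = (sqrt(-6) + (5 - (6 + 0)))**2 = (I*sqrt(6) + (5 - 1*6))**2 = (I*sqrt(6) + (5 - 6))**2 = (I*sqrt(6) - 1)**2 = (-1 + I*sqrt(6))**2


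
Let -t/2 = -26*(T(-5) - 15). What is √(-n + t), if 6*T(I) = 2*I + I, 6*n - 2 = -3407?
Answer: I*√1370/2 ≈ 18.507*I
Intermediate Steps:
n = -1135/2 (n = ⅓ + (⅙)*(-3407) = ⅓ - 3407/6 = -1135/2 ≈ -567.50)
T(I) = I/2 (T(I) = (2*I + I)/6 = (3*I)/6 = I/2)
t = -910 (t = -(-52)*((½)*(-5) - 15) = -(-52)*(-5/2 - 15) = -(-52)*(-35)/2 = -2*455 = -910)
√(-n + t) = √(-1*(-1135/2) - 910) = √(1135/2 - 910) = √(-685/2) = I*√1370/2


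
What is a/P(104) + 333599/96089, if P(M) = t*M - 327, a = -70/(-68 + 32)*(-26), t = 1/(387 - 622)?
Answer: 34472185912/9506510307 ≈ 3.6262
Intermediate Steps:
t = -1/235 (t = 1/(-235) = -1/235 ≈ -0.0042553)
a = -455/9 (a = -70/(-36)*(-26) = -70*(-1/36)*(-26) = (35/18)*(-26) = -455/9 ≈ -50.556)
P(M) = -327 - M/235 (P(M) = -M/235 - 327 = -327 - M/235)
a/P(104) + 333599/96089 = -455/(9*(-327 - 1/235*104)) + 333599/96089 = -455/(9*(-327 - 104/235)) + 333599*(1/96089) = -455/(9*(-76949/235)) + 47657/13727 = -455/9*(-235/76949) + 47657/13727 = 106925/692541 + 47657/13727 = 34472185912/9506510307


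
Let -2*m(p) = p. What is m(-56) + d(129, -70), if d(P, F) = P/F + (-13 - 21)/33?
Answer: 58043/2310 ≈ 25.127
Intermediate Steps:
d(P, F) = -34/33 + P/F (d(P, F) = P/F - 34*1/33 = P/F - 34/33 = -34/33 + P/F)
m(p) = -p/2
m(-56) + d(129, -70) = -1/2*(-56) + (-34/33 + 129/(-70)) = 28 + (-34/33 + 129*(-1/70)) = 28 + (-34/33 - 129/70) = 28 - 6637/2310 = 58043/2310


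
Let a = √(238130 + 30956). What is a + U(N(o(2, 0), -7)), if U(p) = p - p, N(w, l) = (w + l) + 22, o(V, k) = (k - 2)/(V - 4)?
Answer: √269086 ≈ 518.74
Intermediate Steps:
o(V, k) = (-2 + k)/(-4 + V)
N(w, l) = 22 + l + w (N(w, l) = (l + w) + 22 = 22 + l + w)
U(p) = 0
a = √269086 ≈ 518.74
a + U(N(o(2, 0), -7)) = √269086 + 0 = √269086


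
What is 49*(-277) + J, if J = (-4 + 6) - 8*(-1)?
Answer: -13563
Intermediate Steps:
J = 10 (J = 2 + 8 = 10)
49*(-277) + J = 49*(-277) + 10 = -13573 + 10 = -13563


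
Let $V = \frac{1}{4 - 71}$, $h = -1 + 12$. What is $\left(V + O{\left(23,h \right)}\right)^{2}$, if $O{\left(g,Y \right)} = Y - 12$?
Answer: $\frac{4624}{4489} \approx 1.0301$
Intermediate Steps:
$h = 11$
$O{\left(g,Y \right)} = -12 + Y$ ($O{\left(g,Y \right)} = Y - 12 = -12 + Y$)
$V = - \frac{1}{67}$ ($V = \frac{1}{-67} = - \frac{1}{67} \approx -0.014925$)
$\left(V + O{\left(23,h \right)}\right)^{2} = \left(- \frac{1}{67} + \left(-12 + 11\right)\right)^{2} = \left(- \frac{1}{67} - 1\right)^{2} = \left(- \frac{68}{67}\right)^{2} = \frac{4624}{4489}$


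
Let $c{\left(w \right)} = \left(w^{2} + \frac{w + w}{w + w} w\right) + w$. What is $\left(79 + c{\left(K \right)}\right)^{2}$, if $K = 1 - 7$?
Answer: $10609$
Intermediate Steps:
$K = -6$ ($K = 1 - 7 = -6$)
$c{\left(w \right)} = w^{2} + 2 w$ ($c{\left(w \right)} = \left(w^{2} + \frac{2 w}{2 w} w\right) + w = \left(w^{2} + 2 w \frac{1}{2 w} w\right) + w = \left(w^{2} + 1 w\right) + w = \left(w^{2} + w\right) + w = \left(w + w^{2}\right) + w = w^{2} + 2 w$)
$\left(79 + c{\left(K \right)}\right)^{2} = \left(79 - 6 \left(2 - 6\right)\right)^{2} = \left(79 - -24\right)^{2} = \left(79 + 24\right)^{2} = 103^{2} = 10609$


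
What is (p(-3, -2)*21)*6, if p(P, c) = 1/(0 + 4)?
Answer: 63/2 ≈ 31.500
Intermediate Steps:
p(P, c) = ¼ (p(P, c) = 1/4 = ¼)
(p(-3, -2)*21)*6 = ((¼)*21)*6 = (21/4)*6 = 63/2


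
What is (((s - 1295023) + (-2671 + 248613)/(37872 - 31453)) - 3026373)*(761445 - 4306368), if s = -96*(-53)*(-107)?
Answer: 110720002586970978/6419 ≈ 1.7249e+13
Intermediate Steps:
s = -544416 (s = 5088*(-107) = -544416)
(((s - 1295023) + (-2671 + 248613)/(37872 - 31453)) - 3026373)*(761445 - 4306368) = (((-544416 - 1295023) + (-2671 + 248613)/(37872 - 31453)) - 3026373)*(761445 - 4306368) = ((-1839439 + 245942/6419) - 3026373)*(-3544923) = (-11807112999/6419 - 3026373)*(-3544923) = -31233401286/6419*(-3544923) = 110720002586970978/6419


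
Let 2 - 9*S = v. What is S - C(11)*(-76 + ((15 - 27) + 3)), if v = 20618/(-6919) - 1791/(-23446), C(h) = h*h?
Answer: 15016955795257/1460005866 ≈ 10286.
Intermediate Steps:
C(h) = h²
v = -471017699/162222874 (v = 20618*(-1/6919) - 1791*(-1/23446) = -20618/6919 + 1791/23446 = -471017699/162222874 ≈ -2.9035)
S = 795463447/1460005866 (S = 2/9 - ⅑*(-471017699/162222874) = 2/9 + 471017699/1460005866 = 795463447/1460005866 ≈ 0.54484)
S - C(11)*(-76 + ((15 - 27) + 3)) = 795463447/1460005866 - 11²*(-76 + ((15 - 27) + 3)) = 795463447/1460005866 - 121*(-76 + (-12 + 3)) = 795463447/1460005866 - 121*(-76 - 9) = 795463447/1460005866 - 121*(-85) = 795463447/1460005866 - 1*(-10285) = 795463447/1460005866 + 10285 = 15016955795257/1460005866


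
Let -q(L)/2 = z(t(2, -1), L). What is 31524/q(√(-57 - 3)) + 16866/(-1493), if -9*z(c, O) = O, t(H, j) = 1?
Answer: -16866/1493 - 23643*I*√15/5 ≈ -11.297 - 18314.0*I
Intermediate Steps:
z(c, O) = -O/9
q(L) = 2*L/9 (q(L) = -(-2)*L/9 = 2*L/9)
31524/q(√(-57 - 3)) + 16866/(-1493) = 31524/((2*√(-57 - 3)/9)) + 16866/(-1493) = 31524/((2*√(-60)/9)) + 16866*(-1/1493) = 31524/((2*(2*I*√15)/9)) - 16866/1493 = 31524/((4*I*√15/9)) - 16866/1493 = 31524*(-3*I*√15/20) - 16866/1493 = -23643*I*√15/5 - 16866/1493 = -16866/1493 - 23643*I*√15/5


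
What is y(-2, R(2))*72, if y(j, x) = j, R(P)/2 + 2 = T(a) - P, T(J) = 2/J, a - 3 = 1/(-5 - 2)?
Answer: -144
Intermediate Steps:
a = 20/7 (a = 3 + 1/(-5 - 2) = 3 + 1/(-7) = 3 - 1/7 = 20/7 ≈ 2.8571)
R(P) = -13/5 - 2*P (R(P) = -4 + 2*(2/(20/7) - P) = -4 + 2*(2*(7/20) - P) = -4 + 2*(7/10 - P) = -4 + (7/5 - 2*P) = -13/5 - 2*P)
y(-2, R(2))*72 = -2*72 = -144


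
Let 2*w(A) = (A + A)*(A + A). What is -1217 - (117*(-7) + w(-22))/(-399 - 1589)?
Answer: -2419247/1988 ≈ -1216.9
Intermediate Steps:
w(A) = 2*A**2 (w(A) = ((A + A)*(A + A))/2 = ((2*A)*(2*A))/2 = (4*A**2)/2 = 2*A**2)
-1217 - (117*(-7) + w(-22))/(-399 - 1589) = -1217 - (117*(-7) + 2*(-22)**2)/(-399 - 1589) = -1217 - (-819 + 2*484)/(-1988) = -1217 - (-819 + 968)*(-1)/1988 = -1217 - 149*(-1)/1988 = -1217 - 1*(-149/1988) = -1217 + 149/1988 = -2419247/1988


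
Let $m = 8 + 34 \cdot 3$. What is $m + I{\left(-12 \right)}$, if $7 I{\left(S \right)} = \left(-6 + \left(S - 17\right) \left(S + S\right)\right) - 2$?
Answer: $\frac{1458}{7} \approx 208.29$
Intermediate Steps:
$m = 110$ ($m = 8 + 102 = 110$)
$I{\left(S \right)} = - \frac{8}{7} + \frac{2 S \left(-17 + S\right)}{7}$ ($I{\left(S \right)} = \frac{\left(-6 + \left(S - 17\right) \left(S + S\right)\right) - 2}{7} = \frac{\left(-6 + \left(-17 + S\right) 2 S\right) - 2}{7} = \frac{\left(-6 + 2 S \left(-17 + S\right)\right) - 2}{7} = \frac{-8 + 2 S \left(-17 + S\right)}{7} = - \frac{8}{7} + \frac{2 S \left(-17 + S\right)}{7}$)
$m + I{\left(-12 \right)} = 110 - \left(- \frac{400}{7} - \frac{288}{7}\right) = 110 + \left(- \frac{8}{7} + \frac{408}{7} + \frac{2}{7} \cdot 144\right) = 110 + \left(- \frac{8}{7} + \frac{408}{7} + \frac{288}{7}\right) = 110 + \frac{688}{7} = \frac{1458}{7}$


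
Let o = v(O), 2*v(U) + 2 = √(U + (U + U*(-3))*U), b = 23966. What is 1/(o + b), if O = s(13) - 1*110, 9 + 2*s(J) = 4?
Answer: 19172/459462065 - 6*I*√113/459462065 ≈ 4.1727e-5 - 1.3882e-7*I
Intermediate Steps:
s(J) = -5/2 (s(J) = -9/2 + (½)*4 = -9/2 + 2 = -5/2)
O = -225/2 (O = -5/2 - 1*110 = -5/2 - 110 = -225/2 ≈ -112.50)
v(U) = -1 + √(U - 2*U²)/2 (v(U) = -1 + √(U + (U + U*(-3))*U)/2 = -1 + √(U + (U - 3*U)*U)/2 = -1 + √(U + (-2*U)*U)/2 = -1 + √(U - 2*U²)/2)
o = -1 + 15*I*√113/2 (o = -1 + √(-225*(1 - 2*(-225/2))/2)/2 = -1 + √(-225*(1 + 225)/2)/2 = -1 + √(-225/2*226)/2 = -1 + √(-25425)/2 = -1 + (15*I*√113)/2 = -1 + 15*I*√113/2 ≈ -1.0 + 79.726*I)
1/(o + b) = 1/((-1 + 15*I*√113/2) + 23966) = 1/(23965 + 15*I*√113/2)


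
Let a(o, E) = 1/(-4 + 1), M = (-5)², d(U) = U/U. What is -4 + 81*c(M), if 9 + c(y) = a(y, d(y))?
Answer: -760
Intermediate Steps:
d(U) = 1
M = 25
a(o, E) = -⅓ (a(o, E) = 1/(-3) = -⅓)
c(y) = -28/3 (c(y) = -9 - ⅓ = -28/3)
-4 + 81*c(M) = -4 + 81*(-28/3) = -4 - 756 = -760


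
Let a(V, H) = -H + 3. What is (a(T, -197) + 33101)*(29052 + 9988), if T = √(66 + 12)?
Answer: 1300071040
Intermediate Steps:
T = √78 ≈ 8.8318
a(V, H) = 3 - H
(a(T, -197) + 33101)*(29052 + 9988) = ((3 - 1*(-197)) + 33101)*(29052 + 9988) = ((3 + 197) + 33101)*39040 = (200 + 33101)*39040 = 33301*39040 = 1300071040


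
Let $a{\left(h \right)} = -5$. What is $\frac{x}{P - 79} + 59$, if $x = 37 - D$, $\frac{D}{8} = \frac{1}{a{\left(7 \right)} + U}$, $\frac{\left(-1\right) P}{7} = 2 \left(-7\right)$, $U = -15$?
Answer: $\frac{5792}{95} \approx 60.968$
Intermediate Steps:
$P = 98$ ($P = - 7 \cdot 2 \left(-7\right) = \left(-7\right) \left(-14\right) = 98$)
$D = - \frac{2}{5}$ ($D = \frac{8}{-5 - 15} = \frac{8}{-20} = 8 \left(- \frac{1}{20}\right) = - \frac{2}{5} \approx -0.4$)
$x = \frac{187}{5}$ ($x = 37 - - \frac{2}{5} = 37 + \frac{2}{5} = \frac{187}{5} \approx 37.4$)
$\frac{x}{P - 79} + 59 = \frac{1}{98 - 79} \cdot \frac{187}{5} + 59 = \frac{1}{19} \cdot \frac{187}{5} + 59 = \frac{187}{95} + 59 = \frac{5792}{95}$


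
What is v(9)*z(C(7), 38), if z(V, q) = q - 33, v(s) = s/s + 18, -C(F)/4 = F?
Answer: 95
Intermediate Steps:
C(F) = -4*F
v(s) = 19 (v(s) = 1 + 18 = 19)
z(V, q) = -33 + q
v(9)*z(C(7), 38) = 19*(-33 + 38) = 19*5 = 95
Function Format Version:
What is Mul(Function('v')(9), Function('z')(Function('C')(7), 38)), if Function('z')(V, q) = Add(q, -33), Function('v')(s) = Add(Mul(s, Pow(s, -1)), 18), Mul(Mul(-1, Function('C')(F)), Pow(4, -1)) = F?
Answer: 95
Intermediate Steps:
Function('C')(F) = Mul(-4, F)
Function('v')(s) = 19 (Function('v')(s) = Add(1, 18) = 19)
Function('z')(V, q) = Add(-33, q)
Mul(Function('v')(9), Function('z')(Function('C')(7), 38)) = Mul(19, Add(-33, 38)) = Mul(19, 5) = 95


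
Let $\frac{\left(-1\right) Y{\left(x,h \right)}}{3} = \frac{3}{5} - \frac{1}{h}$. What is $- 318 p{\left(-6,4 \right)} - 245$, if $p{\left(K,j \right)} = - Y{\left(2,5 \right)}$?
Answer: $- \frac{3133}{5} \approx -626.6$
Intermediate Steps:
$Y{\left(x,h \right)} = - \frac{9}{5} + \frac{3}{h}$ ($Y{\left(x,h \right)} = - 3 \left(\frac{3}{5} - \frac{1}{h}\right) = - \frac{9}{5} + \frac{3}{h}$)
$p{\left(K,j \right)} = \frac{6}{5}$ ($p{\left(K,j \right)} = - (- \frac{9}{5} + \frac{3}{5}) = \left(-1\right) \left(- \frac{6}{5}\right) = \frac{6}{5}$)
$- 318 p{\left(-6,4 \right)} - 245 = \left(-318\right) \frac{6}{5} - 245 = - \frac{1908}{5} - 245 = - \frac{3133}{5}$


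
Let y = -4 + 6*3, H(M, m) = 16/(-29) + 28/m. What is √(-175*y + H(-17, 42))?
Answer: 2*I*√4635795/87 ≈ 49.496*I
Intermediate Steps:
H(M, m) = -16/29 + 28/m (H(M, m) = 16*(-1/29) + 28/m = -16/29 + 28/m)
y = 14 (y = -4 + 18 = 14)
√(-175*y + H(-17, 42)) = √(-175*14 + (-16/29 + 28/42)) = √(-2450 + (-16/29 + 28*(1/42))) = √(-2450 + (-16/29 + ⅔)) = √(-2450 + 10/87) = √(-213140/87) = 2*I*√4635795/87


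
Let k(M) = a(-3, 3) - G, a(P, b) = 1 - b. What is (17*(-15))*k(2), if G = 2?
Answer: 1020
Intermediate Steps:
k(M) = -4 (k(M) = (1 - 1*3) - 1*2 = (1 - 3) - 2 = -2 - 2 = -4)
(17*(-15))*k(2) = (17*(-15))*(-4) = -255*(-4) = 1020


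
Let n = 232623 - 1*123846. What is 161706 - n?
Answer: 52929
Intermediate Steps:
n = 108777 (n = 232623 - 123846 = 108777)
161706 - n = 161706 - 1*108777 = 161706 - 108777 = 52929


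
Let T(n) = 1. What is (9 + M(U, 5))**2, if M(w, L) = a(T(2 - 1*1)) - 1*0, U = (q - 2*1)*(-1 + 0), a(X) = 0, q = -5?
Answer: 81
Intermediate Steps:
U = 7 (U = (-5 - 2*1)*(-1 + 0) = (-5 - 2)*(-1) = -7*(-1) = 7)
M(w, L) = 0 (M(w, L) = 0 - 1*0 = 0 + 0 = 0)
(9 + M(U, 5))**2 = (9 + 0)**2 = 9**2 = 81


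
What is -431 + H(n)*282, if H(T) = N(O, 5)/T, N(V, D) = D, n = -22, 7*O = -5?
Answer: -5446/11 ≈ -495.09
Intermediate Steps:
O = -5/7 (O = (⅐)*(-5) = -5/7 ≈ -0.71429)
H(T) = 5/T
-431 + H(n)*282 = -431 + (5/(-22))*282 = -431 + (5*(-1/22))*282 = -431 - 5/22*282 = -431 - 705/11 = -5446/11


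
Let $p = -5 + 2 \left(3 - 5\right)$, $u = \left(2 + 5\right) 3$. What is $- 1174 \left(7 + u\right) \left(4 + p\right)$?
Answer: $164360$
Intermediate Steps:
$u = 21$ ($u = 7 \cdot 3 = 21$)
$p = -9$ ($p = -5 + 2 \left(-2\right) = -5 - 4 = -9$)
$- 1174 \left(7 + u\right) \left(4 + p\right) = - 1174 \left(7 + 21\right) \left(4 - 9\right) = - 1174 \cdot 28 \left(-5\right) = \left(-1174\right) \left(-140\right) = 164360$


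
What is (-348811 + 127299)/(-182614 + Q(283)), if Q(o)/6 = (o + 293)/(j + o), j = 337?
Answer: 17167180/14152153 ≈ 1.2130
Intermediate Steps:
Q(o) = 6*(293 + o)/(337 + o) (Q(o) = 6*((o + 293)/(337 + o)) = 6*((293 + o)/(337 + o)) = 6*(293 + o)/(337 + o))
(-348811 + 127299)/(-182614 + Q(283)) = (-348811 + 127299)/(-182614 + 6*(293 + 283)/(337 + 283)) = -221512/(-182614 + 6*576/620) = -221512/(-182614 + 6*(1/620)*576) = -221512/(-182614 + 864/155) = -221512/(-28304306/155) = -221512*(-155/28304306) = 17167180/14152153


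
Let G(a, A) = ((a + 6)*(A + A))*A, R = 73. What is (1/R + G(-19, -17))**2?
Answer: 300875287441/5329 ≈ 5.6460e+7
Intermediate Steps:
G(a, A) = 2*A**2*(6 + a) (G(a, A) = ((6 + a)*(2*A))*A = (2*A*(6 + a))*A = 2*A**2*(6 + a))
(1/R + G(-19, -17))**2 = (1/73 + 2*(-17)**2*(6 - 19))**2 = (1/73 + 2*289*(-13))**2 = (1/73 - 7514)**2 = (-548521/73)**2 = 300875287441/5329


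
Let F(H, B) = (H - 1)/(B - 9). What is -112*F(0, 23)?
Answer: 8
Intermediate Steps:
F(H, B) = (-1 + H)/(-9 + B)
-112*F(0, 23) = -112*(-1 + 0)/(-9 + 23) = -112*(-1)/14 = -8*(-1) = -112*(-1/14) = 8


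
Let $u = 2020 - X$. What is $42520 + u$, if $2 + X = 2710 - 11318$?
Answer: $53150$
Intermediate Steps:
$X = -8610$ ($X = -2 + \left(2710 - 11318\right) = -2 - 8608 = -8610$)
$u = 10630$ ($u = 2020 - -8610 = 2020 + 8610 = 10630$)
$42520 + u = 42520 + 10630 = 53150$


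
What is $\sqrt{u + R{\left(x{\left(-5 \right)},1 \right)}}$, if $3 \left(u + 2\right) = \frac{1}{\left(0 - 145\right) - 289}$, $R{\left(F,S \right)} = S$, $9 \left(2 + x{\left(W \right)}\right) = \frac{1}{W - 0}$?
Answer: $\frac{i \sqrt{1696506}}{1302} \approx 1.0004 i$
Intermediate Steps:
$x{\left(W \right)} = -2 + \frac{1}{9 W}$ ($x{\left(W \right)} = -2 + \frac{1}{9 \left(W - 0\right)} = -2 + \frac{1}{9 \left(W + 0\right)} = -2 + \frac{1}{9 W}$)
$u = - \frac{2605}{1302}$ ($u = -2 + \frac{1}{3 \left(\left(0 - 145\right) - 289\right)} = -2 + \frac{1}{3 \left(-145 - 289\right)} = -2 + \frac{1}{3 \left(-434\right)} = -2 + \frac{1}{3} \left(- \frac{1}{434}\right) = -2 - \frac{1}{1302} = - \frac{2605}{1302} \approx -2.0008$)
$\sqrt{u + R{\left(x{\left(-5 \right)},1 \right)}} = \sqrt{- \frac{2605}{1302} + 1} = \sqrt{- \frac{1303}{1302}} = \frac{i \sqrt{1696506}}{1302}$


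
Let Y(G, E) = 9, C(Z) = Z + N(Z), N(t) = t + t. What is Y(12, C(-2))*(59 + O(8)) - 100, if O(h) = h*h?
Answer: 1007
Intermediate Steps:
N(t) = 2*t
C(Z) = 3*Z (C(Z) = Z + 2*Z = 3*Z)
O(h) = h²
Y(12, C(-2))*(59 + O(8)) - 100 = 9*(59 + 8²) - 100 = 9*(59 + 64) - 100 = 9*123 - 100 = 1107 - 100 = 1007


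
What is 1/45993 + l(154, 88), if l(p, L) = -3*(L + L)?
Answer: -24284303/45993 ≈ -528.00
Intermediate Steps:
l(p, L) = -6*L
1/45993 + l(154, 88) = 1/45993 - 6*88 = 1/45993 - 528 = -24284303/45993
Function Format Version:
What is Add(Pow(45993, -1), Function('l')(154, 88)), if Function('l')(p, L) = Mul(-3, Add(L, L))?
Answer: Rational(-24284303, 45993) ≈ -528.00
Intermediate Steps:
Function('l')(p, L) = Mul(-6, L) (Function('l')(p, L) = Mul(-3, Mul(2, L)) = Mul(-6, L))
Add(Pow(45993, -1), Function('l')(154, 88)) = Add(Pow(45993, -1), Mul(-6, 88)) = Add(Rational(1, 45993), -528) = Rational(-24284303, 45993)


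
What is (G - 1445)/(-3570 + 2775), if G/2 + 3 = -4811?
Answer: 3691/265 ≈ 13.928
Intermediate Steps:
G = -9628 (G = -6 + 2*(-4811) = -6 - 9622 = -9628)
(G - 1445)/(-3570 + 2775) = (-9628 - 1445)/(-3570 + 2775) = -11073/(-795) = -11073*(-1/795) = 3691/265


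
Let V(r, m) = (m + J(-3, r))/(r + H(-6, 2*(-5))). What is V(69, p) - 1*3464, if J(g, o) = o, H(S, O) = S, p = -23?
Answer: -218186/63 ≈ -3463.3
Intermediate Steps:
V(r, m) = (m + r)/(-6 + r) (V(r, m) = (m + r)/(r - 6) = (m + r)/(-6 + r))
V(69, p) - 1*3464 = (-23 + 69)/(-6 + 69) - 1*3464 = 46/63 - 3464 = -218186/63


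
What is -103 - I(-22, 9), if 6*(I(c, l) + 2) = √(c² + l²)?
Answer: -101 - √565/6 ≈ -104.96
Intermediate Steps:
I(c, l) = -2 + √(c² + l²)/6
-103 - I(-22, 9) = -103 - (-2 + √((-22)² + 9²)/6) = -103 - (-2 + √(484 + 81)/6) = -103 - (-2 + √565/6) = -103 + (2 - √565/6) = -101 - √565/6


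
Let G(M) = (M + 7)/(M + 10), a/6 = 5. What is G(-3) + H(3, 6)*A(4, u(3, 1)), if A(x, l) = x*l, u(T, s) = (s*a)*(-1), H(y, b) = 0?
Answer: 4/7 ≈ 0.57143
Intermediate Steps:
a = 30 (a = 6*5 = 30)
u(T, s) = -30*s (u(T, s) = (s*30)*(-1) = (30*s)*(-1) = -30*s)
G(M) = (7 + M)/(10 + M)
A(x, l) = l*x
G(-3) + H(3, 6)*A(4, u(3, 1)) = (7 - 3)/(10 - 3) + 0*(-30*1*4) = 4/7 + 0*(-30*4) = (⅐)*4 + 0*(-120) = 4/7 + 0 = 4/7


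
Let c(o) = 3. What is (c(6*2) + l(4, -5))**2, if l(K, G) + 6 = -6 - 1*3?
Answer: 144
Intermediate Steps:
l(K, G) = -15 (l(K, G) = -6 + (-6 - 1*3) = -6 + (-6 - 3) = -6 - 9 = -15)
(c(6*2) + l(4, -5))**2 = (3 - 15)**2 = (-12)**2 = 144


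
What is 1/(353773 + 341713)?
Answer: 1/695486 ≈ 1.4378e-6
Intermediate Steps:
1/(353773 + 341713) = 1/695486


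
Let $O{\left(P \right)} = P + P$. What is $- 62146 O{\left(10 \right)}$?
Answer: $-1242920$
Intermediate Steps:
$O{\left(P \right)} = 2 P$
$- 62146 O{\left(10 \right)} = - 62146 \cdot 2 \cdot 10 = \left(-62146\right) 20 = -1242920$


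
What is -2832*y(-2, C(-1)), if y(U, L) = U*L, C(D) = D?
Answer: -5664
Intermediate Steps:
y(U, L) = L*U
-2832*y(-2, C(-1)) = -(-2832)*(-2) = -2832*2 = -5664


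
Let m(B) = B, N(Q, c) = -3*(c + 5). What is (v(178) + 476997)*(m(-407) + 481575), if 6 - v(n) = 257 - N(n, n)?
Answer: 229130758096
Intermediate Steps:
N(Q, c) = -15 - 3*c (N(Q, c) = -3*(5 + c) = -15 - 3*c)
v(n) = -266 - 3*n (v(n) = 6 - (257 - (-15 - 3*n)) = 6 - (257 + (15 + 3*n)) = 6 - (272 + 3*n) = 6 + (-272 - 3*n) = -266 - 3*n)
(v(178) + 476997)*(m(-407) + 481575) = ((-266 - 3*178) + 476997)*(-407 + 481575) = ((-266 - 534) + 476997)*481168 = (-800 + 476997)*481168 = 476197*481168 = 229130758096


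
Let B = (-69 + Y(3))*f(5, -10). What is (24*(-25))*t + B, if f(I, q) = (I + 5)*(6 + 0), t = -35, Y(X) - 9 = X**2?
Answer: 17940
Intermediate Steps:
Y(X) = 9 + X**2
f(I, q) = 30 + 6*I (f(I, q) = (5 + I)*6 = 30 + 6*I)
B = -3060 (B = (-69 + (9 + 3**2))*(30 + 6*5) = (-69 + (9 + 9))*(30 + 30) = (-69 + 18)*60 = -51*60 = -3060)
(24*(-25))*t + B = (24*(-25))*(-35) - 3060 = -600*(-35) - 3060 = 21000 - 3060 = 17940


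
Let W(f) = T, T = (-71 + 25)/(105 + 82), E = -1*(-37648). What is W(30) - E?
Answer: -7040222/187 ≈ -37648.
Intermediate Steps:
E = 37648
T = -46/187 ≈ -0.24599
W(f) = -46/187
W(30) - E = -46/187 - 1*37648 = -46/187 - 37648 = -7040222/187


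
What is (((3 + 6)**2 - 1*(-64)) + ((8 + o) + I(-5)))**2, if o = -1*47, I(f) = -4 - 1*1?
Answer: 10201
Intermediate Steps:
I(f) = -5 (I(f) = -4 - 1 = -5)
o = -47
(((3 + 6)**2 - 1*(-64)) + ((8 + o) + I(-5)))**2 = (((3 + 6)**2 - 1*(-64)) + ((8 - 47) - 5))**2 = ((9**2 + 64) + (-39 - 5))**2 = ((81 + 64) - 44)**2 = (145 - 44)**2 = 101**2 = 10201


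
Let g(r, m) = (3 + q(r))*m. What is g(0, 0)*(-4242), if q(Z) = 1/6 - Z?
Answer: 0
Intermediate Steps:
q(Z) = 1/6 - Z
g(r, m) = m*(19/6 - r) (g(r, m) = (3 + (1/6 - r))*m = (19/6 - r)*m = m*(19/6 - r))
g(0, 0)*(-4242) = ((1/6)*0*(19 - 6*0))*(-4242) = ((1/6)*0*(19 + 0))*(-4242) = ((1/6)*0*19)*(-4242) = 0*(-4242) = 0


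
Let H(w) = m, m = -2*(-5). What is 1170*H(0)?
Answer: 11700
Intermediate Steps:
m = 10
H(w) = 10
1170*H(0) = 1170*10 = 11700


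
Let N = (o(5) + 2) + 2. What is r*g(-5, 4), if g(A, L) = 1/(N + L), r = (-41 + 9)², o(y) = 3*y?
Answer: 1024/23 ≈ 44.522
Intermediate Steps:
r = 1024 (r = (-32)² = 1024)
N = 19 (N = (3*5 + 2) + 2 = (15 + 2) + 2 = 17 + 2 = 19)
g(A, L) = 1/(19 + L)
r*g(-5, 4) = 1024/(19 + 4) = 1024/23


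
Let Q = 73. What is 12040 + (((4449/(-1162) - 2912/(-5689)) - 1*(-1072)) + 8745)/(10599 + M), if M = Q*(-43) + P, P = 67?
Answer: 199717553203243/16586040562 ≈ 12041.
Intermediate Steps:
M = -3072 (M = 73*(-43) + 67 = -3139 + 67 = -3072)
12040 + (((4449/(-1162) - 2912/(-5689)) - 1*(-1072)) + 8745)/(10599 + M) = 12040 + (((4449/(-1162) - 2912/(-5689)) - 1*(-1072)) + 8745)/(10599 - 3072) = 12040 + (((4449*(-1/1162) - 2912*(-1/5689)) + 1072) + 8745)/7527 = 12040 + (((-4449/1162 + 2912/5689) + 1072) + 8745)*(1/7527) = 12040 + ((-21926617/6610618 + 1072) + 8745)*(1/7527) = 12040 + (7064655879/6610618 + 8745)*(1/7527) = 12040 + (64874510289/6610618)*(1/7527) = 12040 + 21624836763/16586040562 = 199717553203243/16586040562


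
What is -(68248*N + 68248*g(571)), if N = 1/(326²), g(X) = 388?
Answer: -703553088518/26569 ≈ -2.6480e+7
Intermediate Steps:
N = 1/106276 ≈ 9.4095e-6
-(68248*N + 68248*g(571)) = -68248/(1/(1/106276 + 388)) = -68248/(1/(41235089/106276)) = -68248/106276/41235089 = -68248*41235089/106276 = -703553088518/26569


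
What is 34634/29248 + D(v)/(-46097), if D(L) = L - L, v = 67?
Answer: 17317/14624 ≈ 1.1841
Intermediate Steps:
D(L) = 0
34634/29248 + D(v)/(-46097) = 34634/29248 + 0/(-46097) = 34634*(1/29248) + 0*(-1/46097) = 17317/14624 + 0 = 17317/14624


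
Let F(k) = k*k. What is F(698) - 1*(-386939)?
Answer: 874143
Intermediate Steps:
F(k) = k²
F(698) - 1*(-386939) = 698² - 1*(-386939) = 487204 + 386939 = 874143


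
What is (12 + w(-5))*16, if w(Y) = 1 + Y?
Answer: 128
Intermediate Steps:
(12 + w(-5))*16 = (12 + (1 - 5))*16 = (12 - 4)*16 = 8*16 = 128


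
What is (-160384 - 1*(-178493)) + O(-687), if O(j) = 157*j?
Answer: -89750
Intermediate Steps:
(-160384 - 1*(-178493)) + O(-687) = (-160384 - 1*(-178493)) + 157*(-687) = (-160384 + 178493) - 107859 = 18109 - 107859 = -89750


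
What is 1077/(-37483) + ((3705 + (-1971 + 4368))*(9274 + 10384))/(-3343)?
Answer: -4496206247439/125305669 ≈ -35882.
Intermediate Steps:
1077/(-37483) + ((3705 + (-1971 + 4368))*(9274 + 10384))/(-3343) = 1077*(-1/37483) + ((3705 + 2397)*19658)*(-1/3343) = -1077/37483 + (6102*19658)*(-1/3343) = -1077/37483 + 119953116*(-1/3343) = -1077/37483 - 119953116/3343 = -4496206247439/125305669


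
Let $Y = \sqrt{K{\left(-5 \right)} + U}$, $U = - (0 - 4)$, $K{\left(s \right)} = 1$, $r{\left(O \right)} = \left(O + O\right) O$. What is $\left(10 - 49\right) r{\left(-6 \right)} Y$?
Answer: $- 2808 \sqrt{5} \approx -6278.9$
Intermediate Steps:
$r{\left(O \right)} = 2 O^{2}$ ($r{\left(O \right)} = 2 O O = 2 O^{2}$)
$U = 4$ ($U = \left(-1\right) \left(-4\right) = 4$)
$Y = \sqrt{5}$ ($Y = \sqrt{1 + 4} = \sqrt{5} \approx 2.2361$)
$\left(10 - 49\right) r{\left(-6 \right)} Y = \left(10 - 49\right) 2 \left(-6\right)^{2} \sqrt{5} = - 39 \cdot 2 \cdot 36 \sqrt{5} = \left(-39\right) 72 \sqrt{5} = - 2808 \sqrt{5}$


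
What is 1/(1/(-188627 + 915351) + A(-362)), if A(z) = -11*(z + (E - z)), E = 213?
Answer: -726724/1702714331 ≈ -0.00042680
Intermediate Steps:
A(z) = -2343 (A(z) = -11*(z + (213 - z)) = -11*213 = -2343)
1/(1/(-188627 + 915351) + A(-362)) = 1/(1/(-188627 + 915351) - 2343) = 1/(1/726724 - 2343) = 1/(-1702714331/726724) = -726724/1702714331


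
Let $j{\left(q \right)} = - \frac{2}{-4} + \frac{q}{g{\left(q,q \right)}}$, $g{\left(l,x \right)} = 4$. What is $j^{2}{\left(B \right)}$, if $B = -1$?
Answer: $\frac{1}{16} \approx 0.0625$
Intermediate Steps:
$j{\left(q \right)} = \frac{1}{2} + \frac{q}{4}$ ($j{\left(q \right)} = - \frac{2}{-4} + \frac{q}{4} = \left(-2\right) \left(- \frac{1}{4}\right) + q \frac{1}{4} = \frac{1}{2} + \frac{q}{4}$)
$j^{2}{\left(B \right)} = \left(\frac{1}{2} + \frac{1}{4} \left(-1\right)\right)^{2} = \left(\frac{1}{2} - \frac{1}{4}\right)^{2} = \left(\frac{1}{4}\right)^{2} = \frac{1}{16}$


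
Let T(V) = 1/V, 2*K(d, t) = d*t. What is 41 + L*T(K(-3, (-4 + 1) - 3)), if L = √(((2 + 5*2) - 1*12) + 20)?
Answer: 41 + 2*√5/9 ≈ 41.497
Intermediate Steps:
L = 2*√5 (L = √(((2 + 10) - 12) + 20) = √((12 - 12) + 20) = √(0 + 20) = √20 = 2*√5 ≈ 4.4721)
K(d, t) = d*t/2 (K(d, t) = (d*t)/2 = d*t/2)
41 + L*T(K(-3, (-4 + 1) - 3)) = 41 + (2*√5)/(((½)*(-3)*((-4 + 1) - 3))) = 41 + (2*√5)/(((½)*(-3)*(-3 - 3))) = 41 + (2*√5)/(((½)*(-3)*(-6))) = 41 + (2*√5)/9 = 41 + (2*√5)*(⅑) = 41 + 2*√5/9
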